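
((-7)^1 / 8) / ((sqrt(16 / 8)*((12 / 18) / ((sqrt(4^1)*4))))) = -21*sqrt(2) / 4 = -7.42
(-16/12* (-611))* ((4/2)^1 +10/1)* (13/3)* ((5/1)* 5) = 1059066.67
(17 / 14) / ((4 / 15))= 255 / 56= 4.55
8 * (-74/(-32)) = 37/2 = 18.50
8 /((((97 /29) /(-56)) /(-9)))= 116928 /97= 1205.44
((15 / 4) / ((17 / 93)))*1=20.51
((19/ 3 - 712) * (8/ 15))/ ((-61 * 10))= 8468/ 13725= 0.62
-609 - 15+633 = 9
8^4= 4096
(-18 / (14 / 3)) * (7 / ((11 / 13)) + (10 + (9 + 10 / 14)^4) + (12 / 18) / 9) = -6363351721 / 184877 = -34419.38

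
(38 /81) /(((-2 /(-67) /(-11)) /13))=-182039 /81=-2247.40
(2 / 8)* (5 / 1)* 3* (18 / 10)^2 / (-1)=-243 / 20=-12.15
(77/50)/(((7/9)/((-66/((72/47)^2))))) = -267289/4800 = -55.69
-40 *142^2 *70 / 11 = -56459200 / 11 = -5132654.55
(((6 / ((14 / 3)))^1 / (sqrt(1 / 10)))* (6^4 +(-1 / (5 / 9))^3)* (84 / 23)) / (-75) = -5805756* sqrt(10) / 71875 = -255.44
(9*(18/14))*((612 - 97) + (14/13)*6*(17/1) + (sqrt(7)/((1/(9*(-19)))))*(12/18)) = 657963/91 - 9234*sqrt(7)/7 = 3740.24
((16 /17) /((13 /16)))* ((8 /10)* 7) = 7168 /1105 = 6.49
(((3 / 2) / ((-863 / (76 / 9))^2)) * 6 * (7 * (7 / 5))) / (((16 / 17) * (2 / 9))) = 300713 / 7447690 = 0.04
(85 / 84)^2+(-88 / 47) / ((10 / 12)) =-2027693 / 1658160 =-1.22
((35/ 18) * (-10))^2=30625/ 81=378.09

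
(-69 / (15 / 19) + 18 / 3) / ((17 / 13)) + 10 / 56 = -147723 / 2380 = -62.07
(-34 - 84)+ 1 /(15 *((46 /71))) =-81349 /690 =-117.90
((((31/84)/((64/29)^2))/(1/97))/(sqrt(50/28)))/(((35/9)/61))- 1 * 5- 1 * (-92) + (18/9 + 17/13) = 462786321 * sqrt(14)/20070400 + 1174/13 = 176.58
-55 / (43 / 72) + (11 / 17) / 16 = -1076647 / 11696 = -92.05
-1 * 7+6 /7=-43 /7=-6.14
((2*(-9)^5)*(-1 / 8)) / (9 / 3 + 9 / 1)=19683 / 16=1230.19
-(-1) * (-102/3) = -34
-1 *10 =-10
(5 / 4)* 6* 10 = 75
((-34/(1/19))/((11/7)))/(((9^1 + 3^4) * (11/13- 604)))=29393/3881295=0.01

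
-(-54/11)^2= -2916/121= -24.10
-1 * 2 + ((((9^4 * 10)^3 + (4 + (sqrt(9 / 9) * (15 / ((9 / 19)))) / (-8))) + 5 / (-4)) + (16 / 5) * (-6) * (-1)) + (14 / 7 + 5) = 282429536481022.99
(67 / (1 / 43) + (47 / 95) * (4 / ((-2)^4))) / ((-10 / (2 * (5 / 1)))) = -1094827 / 380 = -2881.12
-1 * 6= -6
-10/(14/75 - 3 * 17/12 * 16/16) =3000/1219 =2.46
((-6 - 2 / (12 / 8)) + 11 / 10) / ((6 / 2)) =-2.08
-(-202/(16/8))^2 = -10201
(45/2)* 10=225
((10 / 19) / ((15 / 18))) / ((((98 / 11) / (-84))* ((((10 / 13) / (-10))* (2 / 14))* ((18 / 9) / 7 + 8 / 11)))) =10164 / 19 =534.95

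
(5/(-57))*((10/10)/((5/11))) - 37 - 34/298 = -316849/8493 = -37.31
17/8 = 2.12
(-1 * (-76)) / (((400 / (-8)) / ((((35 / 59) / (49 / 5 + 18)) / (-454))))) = 133 / 1861627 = 0.00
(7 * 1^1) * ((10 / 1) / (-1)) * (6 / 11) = -38.18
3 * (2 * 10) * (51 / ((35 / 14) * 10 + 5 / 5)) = 1530 / 13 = 117.69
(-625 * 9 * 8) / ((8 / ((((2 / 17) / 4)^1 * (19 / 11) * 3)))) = -320625 / 374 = -857.29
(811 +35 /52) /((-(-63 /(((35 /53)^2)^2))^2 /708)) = -38147274640234375 /7284383778129237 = -5.24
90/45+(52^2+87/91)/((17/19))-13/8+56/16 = 37462909/12376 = 3027.06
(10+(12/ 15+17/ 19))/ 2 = 1111/ 190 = 5.85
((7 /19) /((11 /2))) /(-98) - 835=-1221606 /1463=-835.00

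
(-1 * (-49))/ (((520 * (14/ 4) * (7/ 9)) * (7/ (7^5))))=21609/ 260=83.11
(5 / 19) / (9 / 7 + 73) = 7 / 1976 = 0.00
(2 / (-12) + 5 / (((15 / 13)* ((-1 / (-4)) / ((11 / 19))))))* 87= 32625 / 38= 858.55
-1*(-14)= 14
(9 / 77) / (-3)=-3 / 77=-0.04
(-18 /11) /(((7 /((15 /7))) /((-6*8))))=12960 /539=24.04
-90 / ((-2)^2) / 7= -45 / 14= -3.21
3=3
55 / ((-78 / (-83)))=4565 / 78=58.53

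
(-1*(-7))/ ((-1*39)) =-7/ 39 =-0.18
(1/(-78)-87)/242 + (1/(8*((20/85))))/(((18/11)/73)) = 1922477/82368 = 23.34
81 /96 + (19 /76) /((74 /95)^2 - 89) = 21467023 /25527968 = 0.84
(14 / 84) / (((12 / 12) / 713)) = 713 / 6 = 118.83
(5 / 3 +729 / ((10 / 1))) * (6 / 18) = 2237 / 90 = 24.86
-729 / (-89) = 729 / 89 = 8.19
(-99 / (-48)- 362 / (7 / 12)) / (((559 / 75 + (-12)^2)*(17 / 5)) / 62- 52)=805298625 / 56890232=14.16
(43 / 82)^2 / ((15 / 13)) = 24037 / 100860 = 0.24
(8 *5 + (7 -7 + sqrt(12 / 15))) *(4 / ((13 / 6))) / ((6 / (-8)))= -1280 / 13 -64 *sqrt(5) / 65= -100.66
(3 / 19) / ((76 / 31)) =93 / 1444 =0.06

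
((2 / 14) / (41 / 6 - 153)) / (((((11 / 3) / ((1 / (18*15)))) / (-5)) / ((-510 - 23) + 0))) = -533 / 202587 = -0.00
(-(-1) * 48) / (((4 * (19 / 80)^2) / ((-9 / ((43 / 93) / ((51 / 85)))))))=-38568960 / 15523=-2484.63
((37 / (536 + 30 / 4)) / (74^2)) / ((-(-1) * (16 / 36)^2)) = 81 / 1287008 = 0.00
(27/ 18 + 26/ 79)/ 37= 289/ 5846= 0.05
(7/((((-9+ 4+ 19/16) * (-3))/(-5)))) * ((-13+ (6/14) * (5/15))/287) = 2400/17507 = 0.14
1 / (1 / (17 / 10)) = 17 / 10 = 1.70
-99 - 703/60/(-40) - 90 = -452897/2400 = -188.71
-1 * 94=-94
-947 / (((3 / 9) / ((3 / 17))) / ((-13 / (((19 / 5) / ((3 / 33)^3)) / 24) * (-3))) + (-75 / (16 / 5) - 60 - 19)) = 79775280 / 7769509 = 10.27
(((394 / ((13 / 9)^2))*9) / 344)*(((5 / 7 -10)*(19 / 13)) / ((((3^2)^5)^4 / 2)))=-18715 / 1696703111760677396922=-0.00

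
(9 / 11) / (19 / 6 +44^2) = 0.00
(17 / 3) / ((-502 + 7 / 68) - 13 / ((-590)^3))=-59354531000 / 5257034917587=-0.01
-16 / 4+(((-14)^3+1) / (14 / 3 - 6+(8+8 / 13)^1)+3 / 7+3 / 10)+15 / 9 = -378.28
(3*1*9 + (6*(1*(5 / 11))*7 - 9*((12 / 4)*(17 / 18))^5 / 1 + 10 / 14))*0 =0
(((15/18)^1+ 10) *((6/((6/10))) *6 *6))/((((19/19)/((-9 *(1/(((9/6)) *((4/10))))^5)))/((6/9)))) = -8125000/27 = -300925.93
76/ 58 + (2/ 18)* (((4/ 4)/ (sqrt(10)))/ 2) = 1.33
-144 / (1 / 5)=-720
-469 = -469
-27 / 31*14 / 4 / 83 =-189 / 5146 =-0.04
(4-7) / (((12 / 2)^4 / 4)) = -1 / 108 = -0.01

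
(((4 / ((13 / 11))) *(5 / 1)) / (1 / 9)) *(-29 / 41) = -57420 / 533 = -107.73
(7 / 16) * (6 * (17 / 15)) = 119 / 40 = 2.98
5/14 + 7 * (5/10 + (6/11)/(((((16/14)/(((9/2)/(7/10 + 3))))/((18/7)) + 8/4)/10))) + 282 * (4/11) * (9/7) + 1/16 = 151.91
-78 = -78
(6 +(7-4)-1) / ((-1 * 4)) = -2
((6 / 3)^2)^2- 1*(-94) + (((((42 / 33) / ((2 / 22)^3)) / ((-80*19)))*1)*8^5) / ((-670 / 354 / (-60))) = -7368118538 / 6365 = -1157599.14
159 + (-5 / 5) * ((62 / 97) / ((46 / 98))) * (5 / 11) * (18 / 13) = 50452827 / 319033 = 158.14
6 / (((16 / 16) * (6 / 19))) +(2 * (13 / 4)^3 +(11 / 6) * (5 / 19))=160765 / 1824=88.14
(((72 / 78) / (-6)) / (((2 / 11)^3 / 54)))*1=-35937 / 26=-1382.19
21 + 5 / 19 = 404 / 19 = 21.26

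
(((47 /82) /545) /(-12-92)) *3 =-141 /4647760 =-0.00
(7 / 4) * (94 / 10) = 329 / 20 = 16.45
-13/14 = -0.93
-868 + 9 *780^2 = 5474732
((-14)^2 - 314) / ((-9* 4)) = 59 / 18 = 3.28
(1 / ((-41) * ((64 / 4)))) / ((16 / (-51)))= 51 / 10496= 0.00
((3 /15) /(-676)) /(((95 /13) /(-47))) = 47 /24700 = 0.00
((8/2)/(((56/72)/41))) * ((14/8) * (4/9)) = 164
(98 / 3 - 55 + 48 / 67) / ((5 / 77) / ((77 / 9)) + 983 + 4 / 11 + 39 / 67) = -25761505 / 1172605701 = -0.02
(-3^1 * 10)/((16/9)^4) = -98415/32768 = -3.00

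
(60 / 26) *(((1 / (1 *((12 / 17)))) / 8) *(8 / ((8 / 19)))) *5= 8075 / 208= 38.82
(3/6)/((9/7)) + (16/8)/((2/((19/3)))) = 121/18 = 6.72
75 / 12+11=69 / 4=17.25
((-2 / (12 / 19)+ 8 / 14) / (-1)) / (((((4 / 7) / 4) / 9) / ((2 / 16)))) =327 / 16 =20.44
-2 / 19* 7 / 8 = -7 / 76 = -0.09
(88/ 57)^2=7744/ 3249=2.38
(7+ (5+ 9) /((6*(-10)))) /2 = 203 /60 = 3.38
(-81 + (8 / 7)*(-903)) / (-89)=1113 / 89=12.51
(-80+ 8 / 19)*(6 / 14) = -648 / 19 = -34.11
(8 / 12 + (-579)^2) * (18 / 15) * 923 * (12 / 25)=891152808 / 5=178230561.60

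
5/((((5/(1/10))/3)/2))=3/5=0.60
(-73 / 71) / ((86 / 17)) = -1241 / 6106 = -0.20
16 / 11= 1.45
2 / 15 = 0.13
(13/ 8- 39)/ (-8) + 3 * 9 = 2027/ 64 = 31.67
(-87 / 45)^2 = 841 / 225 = 3.74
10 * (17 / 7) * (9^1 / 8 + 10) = 7565 / 28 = 270.18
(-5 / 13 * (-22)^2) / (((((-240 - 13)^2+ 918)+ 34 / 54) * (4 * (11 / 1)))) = -1485 / 22789598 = -0.00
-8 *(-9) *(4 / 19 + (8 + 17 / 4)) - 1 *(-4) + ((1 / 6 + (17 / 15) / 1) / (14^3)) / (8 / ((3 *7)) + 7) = 10403327941 / 11544400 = 901.16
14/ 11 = 1.27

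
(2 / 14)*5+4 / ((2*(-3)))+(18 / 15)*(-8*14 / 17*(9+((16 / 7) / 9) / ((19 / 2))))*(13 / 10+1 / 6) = -10644563 / 101745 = -104.62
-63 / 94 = -0.67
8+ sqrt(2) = 9.41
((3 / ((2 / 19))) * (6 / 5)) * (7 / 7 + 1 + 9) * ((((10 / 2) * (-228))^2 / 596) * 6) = 733364280 / 149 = 4921907.92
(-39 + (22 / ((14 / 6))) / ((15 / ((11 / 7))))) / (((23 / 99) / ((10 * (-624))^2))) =-7179992202240 / 1127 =-6370889265.52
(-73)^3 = -389017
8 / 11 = 0.73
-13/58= -0.22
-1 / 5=-0.20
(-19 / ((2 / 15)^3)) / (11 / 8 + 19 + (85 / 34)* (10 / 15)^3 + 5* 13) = -91125 / 979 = -93.08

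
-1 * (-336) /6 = 56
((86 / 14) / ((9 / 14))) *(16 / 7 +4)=3784 / 63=60.06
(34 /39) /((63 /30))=340 /819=0.42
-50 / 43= -1.16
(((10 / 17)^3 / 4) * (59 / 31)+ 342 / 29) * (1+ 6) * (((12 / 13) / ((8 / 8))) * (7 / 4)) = 134.45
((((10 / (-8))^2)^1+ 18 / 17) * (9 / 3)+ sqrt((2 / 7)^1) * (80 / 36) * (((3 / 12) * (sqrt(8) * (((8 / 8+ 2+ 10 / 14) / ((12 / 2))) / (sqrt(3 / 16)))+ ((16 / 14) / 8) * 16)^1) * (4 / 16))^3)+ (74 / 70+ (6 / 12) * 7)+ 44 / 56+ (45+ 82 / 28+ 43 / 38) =62.34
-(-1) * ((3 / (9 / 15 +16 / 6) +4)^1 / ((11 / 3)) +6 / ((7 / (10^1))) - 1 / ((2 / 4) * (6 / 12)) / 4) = 4804 / 539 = 8.91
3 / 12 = 1 / 4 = 0.25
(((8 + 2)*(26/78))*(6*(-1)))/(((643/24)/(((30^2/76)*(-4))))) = 432000/12217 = 35.36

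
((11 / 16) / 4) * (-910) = -5005 / 32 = -156.41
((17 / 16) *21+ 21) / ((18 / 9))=693 / 32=21.66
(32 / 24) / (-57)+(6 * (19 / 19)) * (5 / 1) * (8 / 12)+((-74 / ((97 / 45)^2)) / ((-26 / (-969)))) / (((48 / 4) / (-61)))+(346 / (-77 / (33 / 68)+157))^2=96496907527457 / 2091620700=46134.99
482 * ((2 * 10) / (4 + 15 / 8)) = 77120 / 47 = 1640.85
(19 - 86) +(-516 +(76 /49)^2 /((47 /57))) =-65460569 /112847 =-580.08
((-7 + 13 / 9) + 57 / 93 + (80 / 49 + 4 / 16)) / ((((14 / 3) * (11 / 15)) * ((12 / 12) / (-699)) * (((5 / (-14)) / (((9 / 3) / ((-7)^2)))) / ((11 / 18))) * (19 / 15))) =-30780465 / 595448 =-51.69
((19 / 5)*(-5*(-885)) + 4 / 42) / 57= 295.00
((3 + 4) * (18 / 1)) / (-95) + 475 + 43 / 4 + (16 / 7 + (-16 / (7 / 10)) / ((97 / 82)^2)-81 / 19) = 11665816363 / 25027940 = 466.11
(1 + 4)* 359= 1795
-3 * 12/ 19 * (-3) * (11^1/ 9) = 6.95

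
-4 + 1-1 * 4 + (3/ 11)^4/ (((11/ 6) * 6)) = -1127276/ 161051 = -7.00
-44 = -44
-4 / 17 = -0.24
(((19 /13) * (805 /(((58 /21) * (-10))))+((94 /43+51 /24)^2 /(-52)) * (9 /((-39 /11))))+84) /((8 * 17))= 98149648917 /315500816384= 0.31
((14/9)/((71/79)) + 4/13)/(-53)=-0.04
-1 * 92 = -92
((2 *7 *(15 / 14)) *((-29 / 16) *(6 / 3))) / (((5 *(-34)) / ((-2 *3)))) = -1.92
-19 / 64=-0.30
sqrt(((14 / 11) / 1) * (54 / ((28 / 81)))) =27 * sqrt(33) / 11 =14.10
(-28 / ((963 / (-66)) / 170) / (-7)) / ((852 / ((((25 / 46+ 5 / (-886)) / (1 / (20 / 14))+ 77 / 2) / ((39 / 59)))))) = -206003431810 / 63395377227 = -3.25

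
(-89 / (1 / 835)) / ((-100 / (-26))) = -193219 / 10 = -19321.90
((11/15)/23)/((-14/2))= -11/2415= -0.00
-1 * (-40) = 40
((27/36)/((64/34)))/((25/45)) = 459/640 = 0.72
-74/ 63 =-1.17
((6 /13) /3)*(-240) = -480 /13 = -36.92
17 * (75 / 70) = 255 / 14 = 18.21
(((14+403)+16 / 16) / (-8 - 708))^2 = 43681 / 128164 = 0.34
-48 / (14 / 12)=-288 / 7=-41.14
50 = 50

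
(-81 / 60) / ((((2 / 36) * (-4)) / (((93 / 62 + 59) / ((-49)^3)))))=-29403 / 9411920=-0.00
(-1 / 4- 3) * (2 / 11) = -13 / 22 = -0.59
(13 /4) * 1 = 13 /4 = 3.25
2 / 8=1 / 4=0.25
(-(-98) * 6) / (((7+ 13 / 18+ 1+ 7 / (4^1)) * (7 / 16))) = 48384 / 377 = 128.34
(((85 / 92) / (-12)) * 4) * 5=-1.54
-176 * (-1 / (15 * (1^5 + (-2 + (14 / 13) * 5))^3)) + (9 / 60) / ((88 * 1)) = 137775281 / 977819040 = 0.14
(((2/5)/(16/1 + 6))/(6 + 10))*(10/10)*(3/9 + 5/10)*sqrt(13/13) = 1/1056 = 0.00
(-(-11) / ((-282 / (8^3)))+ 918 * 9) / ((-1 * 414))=-581063 / 29187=-19.91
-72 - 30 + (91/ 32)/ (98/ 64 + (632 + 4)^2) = -1320279851/ 12943921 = -102.00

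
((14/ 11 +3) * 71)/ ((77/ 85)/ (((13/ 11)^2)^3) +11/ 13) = 1369100238805/ 5319260672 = 257.39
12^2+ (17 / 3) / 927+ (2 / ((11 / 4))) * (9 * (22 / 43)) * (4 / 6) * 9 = 19623467 / 119583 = 164.10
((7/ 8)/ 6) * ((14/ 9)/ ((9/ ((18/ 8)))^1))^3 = 0.01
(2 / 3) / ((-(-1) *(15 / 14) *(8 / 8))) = 28 / 45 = 0.62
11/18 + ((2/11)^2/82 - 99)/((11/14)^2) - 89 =-2687778407/10805058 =-248.75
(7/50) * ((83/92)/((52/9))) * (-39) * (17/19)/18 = -29631/699200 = -0.04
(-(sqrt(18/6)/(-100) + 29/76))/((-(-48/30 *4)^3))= -3625/2490368 + 5 *sqrt(3)/131072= -0.00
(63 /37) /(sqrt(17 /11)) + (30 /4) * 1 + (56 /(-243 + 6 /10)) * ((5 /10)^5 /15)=63 * sqrt(187) /629 + 109073 /14544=8.87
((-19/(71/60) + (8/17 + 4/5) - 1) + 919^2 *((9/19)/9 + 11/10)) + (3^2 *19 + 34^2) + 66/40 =974780.54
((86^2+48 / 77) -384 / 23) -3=13064539 / 1771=7376.93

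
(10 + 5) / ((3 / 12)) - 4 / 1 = 56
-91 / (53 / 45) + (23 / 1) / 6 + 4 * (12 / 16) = -22397 / 318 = -70.43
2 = 2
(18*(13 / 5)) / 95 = 0.49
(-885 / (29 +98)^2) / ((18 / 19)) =-5605 / 96774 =-0.06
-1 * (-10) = 10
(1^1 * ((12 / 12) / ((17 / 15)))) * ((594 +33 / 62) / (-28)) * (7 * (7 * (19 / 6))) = -24512565 / 8432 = -2907.09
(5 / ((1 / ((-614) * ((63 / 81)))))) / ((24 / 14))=-75215 / 54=-1392.87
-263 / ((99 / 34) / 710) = -6348820 / 99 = -64129.49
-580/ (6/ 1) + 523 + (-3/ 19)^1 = 24292/ 57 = 426.18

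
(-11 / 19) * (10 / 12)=-55 / 114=-0.48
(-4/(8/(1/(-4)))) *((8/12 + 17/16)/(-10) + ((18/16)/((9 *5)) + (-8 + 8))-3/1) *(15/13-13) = 116347/24960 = 4.66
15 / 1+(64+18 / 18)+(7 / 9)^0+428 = 509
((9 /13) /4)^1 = 0.17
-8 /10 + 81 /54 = 7 /10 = 0.70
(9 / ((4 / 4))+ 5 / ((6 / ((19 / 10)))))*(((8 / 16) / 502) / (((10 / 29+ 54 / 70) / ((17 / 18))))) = 2191385 / 245706912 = 0.01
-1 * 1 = -1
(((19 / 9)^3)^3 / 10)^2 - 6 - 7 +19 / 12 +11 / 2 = 26009636076340129263229 / 3752365882424978025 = 6931.53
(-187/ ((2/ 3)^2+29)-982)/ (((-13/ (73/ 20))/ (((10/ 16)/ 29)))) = 19119649/ 3196960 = 5.98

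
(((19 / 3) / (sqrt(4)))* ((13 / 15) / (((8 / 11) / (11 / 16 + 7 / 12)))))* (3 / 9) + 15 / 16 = 262937 / 103680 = 2.54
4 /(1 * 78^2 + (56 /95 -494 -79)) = 380 /523601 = 0.00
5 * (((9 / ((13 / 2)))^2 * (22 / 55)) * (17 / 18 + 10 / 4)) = 13.21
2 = 2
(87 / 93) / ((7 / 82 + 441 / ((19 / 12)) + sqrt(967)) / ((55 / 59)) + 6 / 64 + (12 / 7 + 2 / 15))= 7231649418791397600 / 2296824951170590325047 - 25788504664581120 * sqrt(967) / 2296824951170590325047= 0.00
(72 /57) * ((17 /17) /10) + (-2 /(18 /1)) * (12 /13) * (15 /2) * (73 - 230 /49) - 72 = -7529086 /60515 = -124.42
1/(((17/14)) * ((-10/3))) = -21/85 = -0.25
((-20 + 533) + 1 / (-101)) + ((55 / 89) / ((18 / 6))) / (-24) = 512.98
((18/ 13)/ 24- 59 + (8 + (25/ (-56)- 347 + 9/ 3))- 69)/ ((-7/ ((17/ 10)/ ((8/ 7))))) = 1149455/ 11648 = 98.68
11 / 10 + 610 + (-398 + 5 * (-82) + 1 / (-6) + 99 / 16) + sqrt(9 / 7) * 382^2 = -45811 / 240 + 437772 * sqrt(7) / 7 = 165271.38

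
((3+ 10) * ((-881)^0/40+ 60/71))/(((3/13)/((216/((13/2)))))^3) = 11989845504/355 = 33774212.69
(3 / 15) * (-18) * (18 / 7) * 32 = -10368 / 35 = -296.23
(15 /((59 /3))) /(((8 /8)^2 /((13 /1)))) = 585 /59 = 9.92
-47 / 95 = -0.49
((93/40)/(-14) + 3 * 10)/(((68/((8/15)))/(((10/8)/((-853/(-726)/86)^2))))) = 1356836066289/865854710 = 1567.05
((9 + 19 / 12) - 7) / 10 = 43 / 120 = 0.36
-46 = -46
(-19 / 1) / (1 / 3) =-57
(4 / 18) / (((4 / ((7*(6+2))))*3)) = 28 / 27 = 1.04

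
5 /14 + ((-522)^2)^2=1039465423589 /14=74247530256.36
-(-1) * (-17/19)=-17/19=-0.89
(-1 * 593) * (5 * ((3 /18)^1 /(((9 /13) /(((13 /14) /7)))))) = -501085 /5292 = -94.69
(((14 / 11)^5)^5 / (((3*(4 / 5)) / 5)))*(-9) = -843727421359656995897160499200 / 108347059433883722041830251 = -7787.27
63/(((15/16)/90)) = 6048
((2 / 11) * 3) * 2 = 12 / 11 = 1.09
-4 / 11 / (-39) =4 / 429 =0.01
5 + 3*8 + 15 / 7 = 218 / 7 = 31.14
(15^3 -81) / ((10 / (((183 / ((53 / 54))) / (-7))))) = -16275654 / 1855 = -8773.94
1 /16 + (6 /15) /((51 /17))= 47 /240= 0.20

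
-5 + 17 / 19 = -78 / 19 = -4.11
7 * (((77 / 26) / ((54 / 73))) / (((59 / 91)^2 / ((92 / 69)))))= 25064039 / 281961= 88.89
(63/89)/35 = 9/445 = 0.02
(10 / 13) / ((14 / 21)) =15 / 13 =1.15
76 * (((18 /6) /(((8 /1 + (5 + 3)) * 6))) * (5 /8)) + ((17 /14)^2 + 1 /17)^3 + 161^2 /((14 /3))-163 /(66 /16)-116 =1649264168464931 /305189035536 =5404.07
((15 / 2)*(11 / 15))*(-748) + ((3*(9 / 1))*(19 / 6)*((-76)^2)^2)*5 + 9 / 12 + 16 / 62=1768528439749 / 124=14262326127.01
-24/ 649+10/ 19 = 0.49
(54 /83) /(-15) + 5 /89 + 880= 32503273 /36935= 880.01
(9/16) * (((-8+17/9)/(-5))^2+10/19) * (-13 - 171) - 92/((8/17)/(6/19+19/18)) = -326393/684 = -477.18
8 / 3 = 2.67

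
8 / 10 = 0.80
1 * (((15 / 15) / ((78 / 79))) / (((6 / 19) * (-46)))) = -0.07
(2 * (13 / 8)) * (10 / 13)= 5 / 2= 2.50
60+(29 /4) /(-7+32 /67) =102937 /1748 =58.89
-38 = -38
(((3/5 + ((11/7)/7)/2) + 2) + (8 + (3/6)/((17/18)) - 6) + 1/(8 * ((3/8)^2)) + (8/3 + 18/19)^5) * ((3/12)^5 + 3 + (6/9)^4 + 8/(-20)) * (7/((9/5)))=3622093073896549671827/534501249400903680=6776.58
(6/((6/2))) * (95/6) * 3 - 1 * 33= 62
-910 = -910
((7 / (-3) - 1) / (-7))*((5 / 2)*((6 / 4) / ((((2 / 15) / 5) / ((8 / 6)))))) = 625 / 7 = 89.29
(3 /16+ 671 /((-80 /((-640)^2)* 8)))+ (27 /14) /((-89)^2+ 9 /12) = -1524057845069 /3548944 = -429439.81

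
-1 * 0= 0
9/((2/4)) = 18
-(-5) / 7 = 0.71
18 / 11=1.64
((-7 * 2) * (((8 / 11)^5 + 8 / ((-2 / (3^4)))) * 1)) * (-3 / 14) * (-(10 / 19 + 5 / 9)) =9647334860 / 9179907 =1050.92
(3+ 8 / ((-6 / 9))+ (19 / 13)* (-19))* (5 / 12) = -1195 / 78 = -15.32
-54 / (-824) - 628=-258709 / 412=-627.93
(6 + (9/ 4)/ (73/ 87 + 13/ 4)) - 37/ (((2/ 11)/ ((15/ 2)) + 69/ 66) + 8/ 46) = -311640171/ 13431697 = -23.20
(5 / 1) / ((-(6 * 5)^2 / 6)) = -1 / 30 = -0.03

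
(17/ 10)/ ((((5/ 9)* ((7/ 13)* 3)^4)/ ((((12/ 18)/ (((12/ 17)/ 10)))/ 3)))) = 8254129/ 5834430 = 1.41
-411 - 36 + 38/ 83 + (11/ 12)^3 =-63934391/ 143424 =-445.77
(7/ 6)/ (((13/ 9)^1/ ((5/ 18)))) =35/ 156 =0.22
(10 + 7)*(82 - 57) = 425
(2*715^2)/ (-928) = -511225/ 464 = -1101.78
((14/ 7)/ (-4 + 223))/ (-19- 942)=-2/ 210459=-0.00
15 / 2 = 7.50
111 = 111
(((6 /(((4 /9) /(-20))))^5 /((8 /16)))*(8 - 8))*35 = 0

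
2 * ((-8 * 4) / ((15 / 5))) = -64 / 3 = -21.33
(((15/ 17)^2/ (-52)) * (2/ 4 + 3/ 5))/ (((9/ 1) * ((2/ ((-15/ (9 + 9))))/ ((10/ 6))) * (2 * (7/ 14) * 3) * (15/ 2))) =275/ 4869072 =0.00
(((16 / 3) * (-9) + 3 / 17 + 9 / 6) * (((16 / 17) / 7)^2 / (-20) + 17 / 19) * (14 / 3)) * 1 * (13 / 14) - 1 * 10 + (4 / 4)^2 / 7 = -247363341 / 1306858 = -189.28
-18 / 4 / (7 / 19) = -171 / 14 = -12.21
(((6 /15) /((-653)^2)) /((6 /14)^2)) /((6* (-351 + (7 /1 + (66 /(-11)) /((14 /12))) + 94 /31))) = -10633 /4323493037790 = -0.00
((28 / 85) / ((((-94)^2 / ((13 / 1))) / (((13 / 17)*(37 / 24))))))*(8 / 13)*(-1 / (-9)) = 3367 / 86184135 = 0.00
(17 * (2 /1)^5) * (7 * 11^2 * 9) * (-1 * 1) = -4146912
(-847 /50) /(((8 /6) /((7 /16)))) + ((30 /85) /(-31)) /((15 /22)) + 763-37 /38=24237906129 /32041600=756.45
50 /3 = 16.67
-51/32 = -1.59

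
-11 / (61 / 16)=-176 / 61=-2.89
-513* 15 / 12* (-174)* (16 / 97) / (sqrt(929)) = 1785240* sqrt(929) / 90113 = 603.83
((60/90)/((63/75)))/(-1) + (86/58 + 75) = 138284/1827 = 75.69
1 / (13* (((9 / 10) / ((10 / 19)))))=100 / 2223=0.04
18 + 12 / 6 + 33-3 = 50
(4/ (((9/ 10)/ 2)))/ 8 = 10/ 9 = 1.11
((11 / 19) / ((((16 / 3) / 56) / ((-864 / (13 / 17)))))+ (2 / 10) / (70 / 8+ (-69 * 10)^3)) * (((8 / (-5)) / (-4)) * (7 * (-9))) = 1404405266876613288 / 8114172083875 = 173080.54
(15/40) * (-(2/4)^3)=-3/64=-0.05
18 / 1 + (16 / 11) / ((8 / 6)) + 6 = 276 / 11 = 25.09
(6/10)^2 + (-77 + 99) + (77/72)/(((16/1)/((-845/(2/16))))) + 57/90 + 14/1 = -1493449/3600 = -414.85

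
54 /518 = 0.10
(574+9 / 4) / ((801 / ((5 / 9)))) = 11525 / 28836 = 0.40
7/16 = 0.44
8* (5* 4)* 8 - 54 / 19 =24266 / 19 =1277.16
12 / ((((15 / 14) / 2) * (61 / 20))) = 7.34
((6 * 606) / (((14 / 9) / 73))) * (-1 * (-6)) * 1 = 7166556 / 7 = 1023793.71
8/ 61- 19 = -1151/ 61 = -18.87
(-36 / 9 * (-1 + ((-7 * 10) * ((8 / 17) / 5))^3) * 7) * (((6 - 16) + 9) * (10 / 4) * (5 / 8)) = -246722175 / 19652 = -12554.56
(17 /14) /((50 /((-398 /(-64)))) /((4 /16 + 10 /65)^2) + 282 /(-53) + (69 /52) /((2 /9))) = 587383524 /24161732815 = 0.02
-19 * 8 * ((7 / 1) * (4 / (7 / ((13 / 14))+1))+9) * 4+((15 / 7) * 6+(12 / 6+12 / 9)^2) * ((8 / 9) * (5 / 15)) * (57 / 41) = -6413135056 / 860139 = -7455.93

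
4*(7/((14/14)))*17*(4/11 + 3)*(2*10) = 352240/11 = 32021.82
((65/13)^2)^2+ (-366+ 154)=413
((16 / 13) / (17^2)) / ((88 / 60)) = 120 / 41327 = 0.00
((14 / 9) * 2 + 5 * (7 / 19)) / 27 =0.18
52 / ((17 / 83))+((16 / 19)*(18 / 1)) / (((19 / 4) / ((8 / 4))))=1597244 / 6137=260.26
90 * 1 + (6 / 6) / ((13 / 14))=1184 / 13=91.08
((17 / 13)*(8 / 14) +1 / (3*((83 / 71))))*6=6.19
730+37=767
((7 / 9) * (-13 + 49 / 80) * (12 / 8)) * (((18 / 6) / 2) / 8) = -6937 / 2560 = -2.71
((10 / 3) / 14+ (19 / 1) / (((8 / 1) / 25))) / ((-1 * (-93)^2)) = -10015 / 1453032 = -0.01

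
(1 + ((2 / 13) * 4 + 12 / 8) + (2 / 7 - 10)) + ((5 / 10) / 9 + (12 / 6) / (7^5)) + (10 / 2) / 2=-15901355 / 3932838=-4.04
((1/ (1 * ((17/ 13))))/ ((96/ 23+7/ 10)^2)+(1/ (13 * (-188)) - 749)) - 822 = -1570.97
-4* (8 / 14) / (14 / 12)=-96 / 49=-1.96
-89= -89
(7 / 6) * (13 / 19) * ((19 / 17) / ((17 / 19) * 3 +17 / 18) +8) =7974967 / 1202529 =6.63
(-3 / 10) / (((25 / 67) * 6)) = -67 / 500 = -0.13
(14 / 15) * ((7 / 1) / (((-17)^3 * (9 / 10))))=-196 / 132651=-0.00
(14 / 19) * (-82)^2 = 94136 / 19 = 4954.53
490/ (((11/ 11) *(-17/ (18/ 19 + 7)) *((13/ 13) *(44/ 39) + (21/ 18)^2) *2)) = -3462732/ 75259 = -46.01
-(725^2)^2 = -276281640625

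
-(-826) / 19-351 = -5843 / 19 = -307.53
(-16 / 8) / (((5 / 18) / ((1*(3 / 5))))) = -108 / 25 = -4.32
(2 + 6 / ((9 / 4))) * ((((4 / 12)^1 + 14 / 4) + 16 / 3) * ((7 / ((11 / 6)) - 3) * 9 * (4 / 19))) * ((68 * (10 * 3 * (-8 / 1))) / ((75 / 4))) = -1096704 / 19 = -57721.26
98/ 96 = 49/ 48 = 1.02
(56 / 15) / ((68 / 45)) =42 / 17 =2.47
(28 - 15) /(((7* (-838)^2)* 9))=13 /44241372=0.00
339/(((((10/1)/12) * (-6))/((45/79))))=-3051/79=-38.62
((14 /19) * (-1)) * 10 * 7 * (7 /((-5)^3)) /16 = 343 /1900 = 0.18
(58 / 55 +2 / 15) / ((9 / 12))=784 / 495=1.58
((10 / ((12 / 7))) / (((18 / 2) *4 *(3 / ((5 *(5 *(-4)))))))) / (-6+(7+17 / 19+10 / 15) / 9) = 475 / 444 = 1.07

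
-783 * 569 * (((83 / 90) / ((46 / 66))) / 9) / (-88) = 1369583 / 1840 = 744.34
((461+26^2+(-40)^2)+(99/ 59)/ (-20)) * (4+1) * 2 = 3229561/ 118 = 27369.16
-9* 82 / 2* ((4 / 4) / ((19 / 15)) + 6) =-47601 / 19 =-2505.32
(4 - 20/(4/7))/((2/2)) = -31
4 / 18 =2 / 9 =0.22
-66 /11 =-6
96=96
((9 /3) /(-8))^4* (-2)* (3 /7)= -243 /14336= -0.02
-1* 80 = -80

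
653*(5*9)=29385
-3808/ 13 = -292.92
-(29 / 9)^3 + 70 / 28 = -45133 / 1458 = -30.96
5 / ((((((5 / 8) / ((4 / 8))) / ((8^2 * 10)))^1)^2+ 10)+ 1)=262144 / 576717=0.45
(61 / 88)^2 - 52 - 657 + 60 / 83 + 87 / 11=-449854101 / 642752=-699.89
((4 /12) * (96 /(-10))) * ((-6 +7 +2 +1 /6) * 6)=-304 /5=-60.80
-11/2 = -5.50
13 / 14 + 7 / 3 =137 / 42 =3.26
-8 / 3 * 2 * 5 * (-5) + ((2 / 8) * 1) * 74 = 911 / 6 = 151.83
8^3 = 512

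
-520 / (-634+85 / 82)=42640 / 51903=0.82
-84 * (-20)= 1680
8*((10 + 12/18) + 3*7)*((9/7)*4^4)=583680/7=83382.86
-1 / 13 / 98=-1 / 1274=-0.00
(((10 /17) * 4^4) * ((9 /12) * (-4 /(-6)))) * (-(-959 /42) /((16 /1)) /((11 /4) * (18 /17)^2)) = 93160 /2673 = 34.85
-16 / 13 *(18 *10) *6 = -17280 / 13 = -1329.23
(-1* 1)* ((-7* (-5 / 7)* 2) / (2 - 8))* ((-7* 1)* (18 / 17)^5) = -22044960 / 1419857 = -15.53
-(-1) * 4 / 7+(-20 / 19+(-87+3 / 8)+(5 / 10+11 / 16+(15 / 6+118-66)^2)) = 6137857 / 2128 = 2884.33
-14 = -14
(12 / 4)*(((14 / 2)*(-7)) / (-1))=147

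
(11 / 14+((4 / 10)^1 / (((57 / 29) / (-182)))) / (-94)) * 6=221237 / 31255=7.08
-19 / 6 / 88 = -19 / 528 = -0.04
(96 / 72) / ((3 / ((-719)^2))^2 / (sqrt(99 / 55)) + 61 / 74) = 1289593006074910212884738696 / 797282162539555976208406623 - 5853814988611984 * sqrt(5) / 265760720846518658736135541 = 1.62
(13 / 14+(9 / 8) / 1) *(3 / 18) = 115 / 336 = 0.34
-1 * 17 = -17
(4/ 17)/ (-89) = -4/ 1513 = -0.00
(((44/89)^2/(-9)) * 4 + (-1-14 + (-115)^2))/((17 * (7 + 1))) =470859973/4847652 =97.13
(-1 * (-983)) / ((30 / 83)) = 81589 / 30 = 2719.63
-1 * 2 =-2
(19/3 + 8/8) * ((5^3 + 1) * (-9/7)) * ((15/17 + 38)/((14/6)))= -2355804/119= -19796.67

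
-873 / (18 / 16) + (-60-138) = -974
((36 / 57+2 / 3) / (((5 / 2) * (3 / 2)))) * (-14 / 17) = -4144 / 14535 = -0.29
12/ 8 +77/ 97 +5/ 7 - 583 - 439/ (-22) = -4182919/ 7469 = -560.04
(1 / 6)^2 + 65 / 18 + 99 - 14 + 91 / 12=866 / 9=96.22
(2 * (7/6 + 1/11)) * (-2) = -166/33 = -5.03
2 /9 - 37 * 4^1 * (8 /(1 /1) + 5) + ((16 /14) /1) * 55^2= 96602 /63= 1533.37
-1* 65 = -65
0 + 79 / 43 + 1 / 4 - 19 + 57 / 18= -7093 / 516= -13.75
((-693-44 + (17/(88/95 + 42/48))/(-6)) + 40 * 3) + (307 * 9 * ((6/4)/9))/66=-611.60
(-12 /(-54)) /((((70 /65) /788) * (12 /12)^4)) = 10244 /63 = 162.60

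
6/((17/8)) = 48/17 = 2.82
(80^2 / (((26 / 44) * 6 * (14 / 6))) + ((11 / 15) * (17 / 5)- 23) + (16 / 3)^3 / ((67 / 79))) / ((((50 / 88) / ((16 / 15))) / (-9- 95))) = -21602093151232 / 118715625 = -181965.04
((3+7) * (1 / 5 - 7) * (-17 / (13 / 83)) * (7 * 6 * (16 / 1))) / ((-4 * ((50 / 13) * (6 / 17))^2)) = -1261668226 / 1875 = -672889.72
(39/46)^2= 1521/2116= 0.72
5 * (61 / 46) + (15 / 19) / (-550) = 159328 / 24035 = 6.63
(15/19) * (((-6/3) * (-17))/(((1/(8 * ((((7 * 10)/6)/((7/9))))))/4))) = 244800/19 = 12884.21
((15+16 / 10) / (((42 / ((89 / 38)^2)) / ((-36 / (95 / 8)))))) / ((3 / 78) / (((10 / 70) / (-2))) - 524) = 34187036 / 2728338725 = 0.01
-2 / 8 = -1 / 4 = -0.25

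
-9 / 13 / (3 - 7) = 9 / 52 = 0.17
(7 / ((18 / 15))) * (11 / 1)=385 / 6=64.17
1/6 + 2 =13/6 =2.17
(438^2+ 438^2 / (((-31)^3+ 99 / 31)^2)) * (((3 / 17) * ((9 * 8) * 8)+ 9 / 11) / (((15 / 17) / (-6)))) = -313448955283655937378 / 2344947522731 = -133669923.21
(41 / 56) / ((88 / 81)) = 3321 / 4928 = 0.67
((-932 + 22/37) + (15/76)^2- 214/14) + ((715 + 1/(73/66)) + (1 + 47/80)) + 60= -169.16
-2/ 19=-0.11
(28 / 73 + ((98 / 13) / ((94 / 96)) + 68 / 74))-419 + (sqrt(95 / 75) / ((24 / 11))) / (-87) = -676625307 / 1650311-11*sqrt(285) / 31320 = -410.00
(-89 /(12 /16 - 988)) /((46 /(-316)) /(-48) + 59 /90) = 40498560 /295863029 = 0.14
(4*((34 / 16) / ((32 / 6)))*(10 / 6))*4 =85 / 8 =10.62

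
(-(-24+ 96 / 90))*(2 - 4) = -688 / 15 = -45.87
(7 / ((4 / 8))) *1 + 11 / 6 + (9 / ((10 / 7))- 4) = 272 / 15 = 18.13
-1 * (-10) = 10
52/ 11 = 4.73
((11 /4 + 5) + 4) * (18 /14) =423 /28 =15.11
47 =47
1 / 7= 0.14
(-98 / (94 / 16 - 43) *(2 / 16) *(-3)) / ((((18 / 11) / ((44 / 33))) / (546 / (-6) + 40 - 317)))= 296.82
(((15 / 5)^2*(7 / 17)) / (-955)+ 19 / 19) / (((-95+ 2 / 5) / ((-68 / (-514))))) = -32344 / 23218151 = -0.00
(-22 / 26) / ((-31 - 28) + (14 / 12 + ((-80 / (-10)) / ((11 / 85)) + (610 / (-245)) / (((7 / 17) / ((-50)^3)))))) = -249018 / 222437672717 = -0.00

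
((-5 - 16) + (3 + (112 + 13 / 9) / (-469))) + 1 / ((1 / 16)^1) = -9463 / 4221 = -2.24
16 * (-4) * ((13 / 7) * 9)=-7488 / 7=-1069.71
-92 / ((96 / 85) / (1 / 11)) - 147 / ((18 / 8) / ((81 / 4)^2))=-7074713 / 264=-26798.16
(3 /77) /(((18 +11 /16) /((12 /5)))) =576 /115115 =0.01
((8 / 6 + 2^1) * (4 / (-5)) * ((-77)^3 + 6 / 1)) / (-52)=-913054 / 39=-23411.64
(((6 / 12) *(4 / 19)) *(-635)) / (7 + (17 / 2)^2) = -5080 / 6023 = -0.84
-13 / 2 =-6.50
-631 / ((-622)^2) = -0.00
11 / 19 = 0.58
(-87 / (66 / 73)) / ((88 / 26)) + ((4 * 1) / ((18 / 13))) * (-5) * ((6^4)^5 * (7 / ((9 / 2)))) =-79521897448954948481 / 968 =-82150720505118748.43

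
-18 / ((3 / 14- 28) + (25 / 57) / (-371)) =761292 / 1175219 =0.65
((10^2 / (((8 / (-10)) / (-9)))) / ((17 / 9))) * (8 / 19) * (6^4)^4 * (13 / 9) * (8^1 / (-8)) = -330069859172352000 / 323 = -1021888108892730.65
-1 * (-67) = 67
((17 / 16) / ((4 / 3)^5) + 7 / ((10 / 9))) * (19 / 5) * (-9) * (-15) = 275353263 / 81920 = 3361.25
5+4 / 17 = 89 / 17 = 5.24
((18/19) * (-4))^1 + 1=-53/19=-2.79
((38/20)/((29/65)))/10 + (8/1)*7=32727/580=56.43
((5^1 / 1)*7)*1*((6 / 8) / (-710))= -21 / 568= -0.04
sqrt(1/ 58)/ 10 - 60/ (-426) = sqrt(58)/ 580 + 10/ 71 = 0.15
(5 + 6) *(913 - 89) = 9064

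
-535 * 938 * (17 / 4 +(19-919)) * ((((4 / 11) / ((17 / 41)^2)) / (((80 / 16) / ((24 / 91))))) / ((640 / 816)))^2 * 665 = 893654038365842664 / 147744025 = 6048664495.00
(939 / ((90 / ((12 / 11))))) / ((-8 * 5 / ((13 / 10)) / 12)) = -12207 / 2750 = -4.44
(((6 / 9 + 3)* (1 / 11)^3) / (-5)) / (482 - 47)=-1 / 789525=-0.00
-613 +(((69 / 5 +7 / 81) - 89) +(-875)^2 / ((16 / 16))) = 309799439 / 405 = 764936.89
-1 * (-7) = 7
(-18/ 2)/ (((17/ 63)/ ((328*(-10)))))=1859760/ 17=109397.65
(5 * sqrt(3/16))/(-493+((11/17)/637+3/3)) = -54145 * sqrt(3)/21311428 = -0.00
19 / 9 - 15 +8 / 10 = -544 / 45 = -12.09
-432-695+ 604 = -523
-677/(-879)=677/879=0.77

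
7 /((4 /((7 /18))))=49 /72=0.68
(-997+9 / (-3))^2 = 1000000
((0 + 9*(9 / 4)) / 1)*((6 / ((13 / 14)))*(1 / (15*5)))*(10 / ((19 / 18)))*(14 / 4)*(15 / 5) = 214326 / 1235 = 173.54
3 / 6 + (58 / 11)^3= 391555 / 2662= 147.09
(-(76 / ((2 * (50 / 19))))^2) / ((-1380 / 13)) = 1694173 / 862500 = 1.96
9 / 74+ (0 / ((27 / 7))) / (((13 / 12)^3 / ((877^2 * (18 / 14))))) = 0.12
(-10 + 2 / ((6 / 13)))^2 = 289 / 9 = 32.11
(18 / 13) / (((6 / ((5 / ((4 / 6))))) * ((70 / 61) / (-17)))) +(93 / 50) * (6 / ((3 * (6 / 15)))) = -29739 / 1820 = -16.34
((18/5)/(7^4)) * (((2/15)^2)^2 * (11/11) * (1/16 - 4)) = -2/1071875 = -0.00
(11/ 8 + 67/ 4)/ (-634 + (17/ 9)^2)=-2349/ 81704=-0.03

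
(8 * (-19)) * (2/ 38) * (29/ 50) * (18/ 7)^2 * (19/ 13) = -714096/ 15925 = -44.84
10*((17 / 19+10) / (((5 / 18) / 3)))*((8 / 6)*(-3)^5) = -7243344 / 19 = -381228.63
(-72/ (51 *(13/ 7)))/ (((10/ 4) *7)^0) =-168/ 221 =-0.76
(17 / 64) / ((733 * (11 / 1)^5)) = 17 / 7555224512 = 0.00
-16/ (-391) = 16/ 391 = 0.04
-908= -908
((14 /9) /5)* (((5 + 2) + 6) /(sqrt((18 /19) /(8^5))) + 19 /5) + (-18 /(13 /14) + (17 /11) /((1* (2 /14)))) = -237587 /32175 + 23296* sqrt(19) /135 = 744.80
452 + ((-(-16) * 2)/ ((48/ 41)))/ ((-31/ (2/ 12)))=126067/ 279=451.85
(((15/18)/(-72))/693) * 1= -5/299376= -0.00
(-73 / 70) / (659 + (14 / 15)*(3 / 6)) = -219 / 138488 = -0.00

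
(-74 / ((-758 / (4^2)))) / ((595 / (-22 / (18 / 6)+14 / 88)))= -140156 / 7441665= -0.02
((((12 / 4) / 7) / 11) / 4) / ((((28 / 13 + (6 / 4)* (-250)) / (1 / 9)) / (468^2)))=-237276 / 373219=-0.64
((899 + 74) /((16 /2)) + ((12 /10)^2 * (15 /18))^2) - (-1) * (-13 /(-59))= 1454767 /11800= 123.29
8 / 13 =0.62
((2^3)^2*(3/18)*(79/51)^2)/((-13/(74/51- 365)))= 3702860192/5173389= 715.75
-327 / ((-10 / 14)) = 2289 / 5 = 457.80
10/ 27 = 0.37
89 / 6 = 14.83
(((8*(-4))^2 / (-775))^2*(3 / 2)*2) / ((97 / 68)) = 3.67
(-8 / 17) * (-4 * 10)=18.82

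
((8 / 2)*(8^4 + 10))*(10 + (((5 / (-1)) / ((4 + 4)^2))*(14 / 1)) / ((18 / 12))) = 913585 / 6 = 152264.17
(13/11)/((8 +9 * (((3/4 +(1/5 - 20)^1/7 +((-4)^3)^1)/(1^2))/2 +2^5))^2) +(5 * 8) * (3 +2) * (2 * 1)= 633039600/1580051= 400.65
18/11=1.64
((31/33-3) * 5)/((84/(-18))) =170/77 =2.21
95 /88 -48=-4129 /88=-46.92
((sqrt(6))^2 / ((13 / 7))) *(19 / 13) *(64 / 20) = 12768 / 845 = 15.11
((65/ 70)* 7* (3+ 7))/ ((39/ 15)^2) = 125/ 13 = 9.62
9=9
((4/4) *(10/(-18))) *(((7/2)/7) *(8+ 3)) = -55/18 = -3.06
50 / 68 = 25 / 34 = 0.74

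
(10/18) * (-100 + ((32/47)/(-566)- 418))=-34449670/119709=-287.78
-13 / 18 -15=-283 / 18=-15.72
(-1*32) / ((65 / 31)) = -992 / 65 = -15.26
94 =94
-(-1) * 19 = 19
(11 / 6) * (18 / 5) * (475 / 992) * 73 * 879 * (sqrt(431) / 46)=201163545 * sqrt(431) / 45632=91520.51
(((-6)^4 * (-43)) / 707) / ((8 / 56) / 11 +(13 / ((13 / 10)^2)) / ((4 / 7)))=-166023 / 28381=-5.85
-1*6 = -6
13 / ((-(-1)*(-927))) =-13 / 927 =-0.01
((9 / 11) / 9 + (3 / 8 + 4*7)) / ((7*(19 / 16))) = 5010 / 1463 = 3.42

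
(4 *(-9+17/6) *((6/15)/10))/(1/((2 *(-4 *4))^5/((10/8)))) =9932111872/375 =26485631.66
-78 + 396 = 318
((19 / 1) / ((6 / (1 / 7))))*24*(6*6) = 2736 / 7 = 390.86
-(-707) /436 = 707 /436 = 1.62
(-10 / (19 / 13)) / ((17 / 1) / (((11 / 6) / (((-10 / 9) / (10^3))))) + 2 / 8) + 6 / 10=-2099913 / 75145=-27.94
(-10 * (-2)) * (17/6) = 170/3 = 56.67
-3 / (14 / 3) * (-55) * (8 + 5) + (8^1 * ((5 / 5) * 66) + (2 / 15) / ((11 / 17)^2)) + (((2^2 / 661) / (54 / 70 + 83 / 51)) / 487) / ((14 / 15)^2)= 1235844016575976 / 1250903239905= 987.96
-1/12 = -0.08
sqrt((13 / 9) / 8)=sqrt(26) / 12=0.42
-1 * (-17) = 17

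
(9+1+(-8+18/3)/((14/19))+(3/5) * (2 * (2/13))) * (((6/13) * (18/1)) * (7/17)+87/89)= 294050889/8949395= 32.86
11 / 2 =5.50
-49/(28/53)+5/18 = -3329/36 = -92.47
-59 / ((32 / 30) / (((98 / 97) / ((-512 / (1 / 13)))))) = 43365 / 5165056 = 0.01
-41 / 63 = -0.65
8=8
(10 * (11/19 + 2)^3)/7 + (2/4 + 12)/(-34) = 11257285/466412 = 24.14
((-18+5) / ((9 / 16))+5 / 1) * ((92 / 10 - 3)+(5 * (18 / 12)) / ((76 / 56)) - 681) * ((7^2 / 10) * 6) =507821447 / 1425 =356365.93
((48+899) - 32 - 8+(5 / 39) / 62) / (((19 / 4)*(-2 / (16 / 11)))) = -35090096 / 252681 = -138.87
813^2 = 660969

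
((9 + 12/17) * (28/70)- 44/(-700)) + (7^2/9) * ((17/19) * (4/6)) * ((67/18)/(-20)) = 183551371/54942300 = 3.34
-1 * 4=-4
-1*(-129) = 129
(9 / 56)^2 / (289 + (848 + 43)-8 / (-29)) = 2349 / 107339008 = 0.00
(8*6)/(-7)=-48/7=-6.86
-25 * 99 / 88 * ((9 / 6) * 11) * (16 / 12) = -2475 / 4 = -618.75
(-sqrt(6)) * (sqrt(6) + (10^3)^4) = -1000000000000 * sqrt(6) - 6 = -2449489742789.18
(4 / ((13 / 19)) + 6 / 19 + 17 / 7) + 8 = 16.59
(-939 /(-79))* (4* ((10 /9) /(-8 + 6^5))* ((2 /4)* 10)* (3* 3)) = 23475 /76709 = 0.31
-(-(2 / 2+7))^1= 8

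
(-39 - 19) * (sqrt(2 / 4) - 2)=116 - 29 * sqrt(2)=74.99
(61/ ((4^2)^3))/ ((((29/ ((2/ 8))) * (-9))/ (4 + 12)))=-61/ 267264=-0.00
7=7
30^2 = 900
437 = 437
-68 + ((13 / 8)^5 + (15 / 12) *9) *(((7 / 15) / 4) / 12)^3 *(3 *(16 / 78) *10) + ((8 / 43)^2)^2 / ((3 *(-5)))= -462043876774061155541 / 6794767672698470400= -68.00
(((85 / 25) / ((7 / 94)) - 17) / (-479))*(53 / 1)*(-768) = 2435.20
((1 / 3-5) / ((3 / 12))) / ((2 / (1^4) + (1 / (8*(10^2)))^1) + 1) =-6.22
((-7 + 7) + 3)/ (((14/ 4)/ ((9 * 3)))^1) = 23.14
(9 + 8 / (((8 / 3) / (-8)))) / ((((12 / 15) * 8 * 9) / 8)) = -25 / 12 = -2.08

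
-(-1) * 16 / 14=1.14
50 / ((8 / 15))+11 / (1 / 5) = 595 / 4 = 148.75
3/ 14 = 0.21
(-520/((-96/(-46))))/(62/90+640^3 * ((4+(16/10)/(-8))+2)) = -22425/136839168062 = -0.00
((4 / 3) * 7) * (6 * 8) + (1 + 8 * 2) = 465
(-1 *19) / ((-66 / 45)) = 285 / 22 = 12.95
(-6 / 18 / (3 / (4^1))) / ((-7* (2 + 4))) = 2 / 189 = 0.01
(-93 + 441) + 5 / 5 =349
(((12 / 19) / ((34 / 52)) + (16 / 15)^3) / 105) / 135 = 0.00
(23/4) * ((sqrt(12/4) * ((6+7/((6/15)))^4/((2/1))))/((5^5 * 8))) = 112232663 * sqrt(3)/3200000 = 60.75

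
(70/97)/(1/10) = 700/97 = 7.22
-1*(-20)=20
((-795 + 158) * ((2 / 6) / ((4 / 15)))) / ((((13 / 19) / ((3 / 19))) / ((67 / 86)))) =-49245 / 344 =-143.15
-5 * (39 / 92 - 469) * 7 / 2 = 1508815 / 184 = 8200.08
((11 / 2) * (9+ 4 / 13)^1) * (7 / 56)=1331 / 208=6.40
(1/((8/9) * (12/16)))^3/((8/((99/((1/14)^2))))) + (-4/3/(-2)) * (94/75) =29472833/3600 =8186.90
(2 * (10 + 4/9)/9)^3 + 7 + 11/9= 11014298/531441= 20.73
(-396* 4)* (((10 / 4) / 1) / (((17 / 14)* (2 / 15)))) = -415800 / 17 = -24458.82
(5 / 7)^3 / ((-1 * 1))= -125 / 343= -0.36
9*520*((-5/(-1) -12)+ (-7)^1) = -65520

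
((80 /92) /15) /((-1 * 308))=-0.00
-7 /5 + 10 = 43 /5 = 8.60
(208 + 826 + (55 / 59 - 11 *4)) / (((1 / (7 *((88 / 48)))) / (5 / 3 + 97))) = 666267140 / 531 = 1254740.38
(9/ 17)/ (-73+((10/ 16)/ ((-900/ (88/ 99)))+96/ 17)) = -14580/ 1854917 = -0.01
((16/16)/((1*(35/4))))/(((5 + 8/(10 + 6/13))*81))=34/138915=0.00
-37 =-37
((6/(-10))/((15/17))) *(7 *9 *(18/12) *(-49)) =157437/50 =3148.74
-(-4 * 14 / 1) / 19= 56 / 19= 2.95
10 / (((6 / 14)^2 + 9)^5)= 282475249 / 1845281250000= 0.00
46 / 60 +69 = 2093 / 30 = 69.77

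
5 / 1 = 5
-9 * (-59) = 531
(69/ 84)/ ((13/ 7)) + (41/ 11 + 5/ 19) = 48175/ 10868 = 4.43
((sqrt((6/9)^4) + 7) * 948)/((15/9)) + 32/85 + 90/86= 15481933/3655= 4235.82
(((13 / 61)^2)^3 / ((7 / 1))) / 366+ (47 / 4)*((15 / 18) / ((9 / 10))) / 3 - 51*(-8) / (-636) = 1127656999035530431 / 377770259861068284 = 2.99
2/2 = 1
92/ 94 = 46/ 47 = 0.98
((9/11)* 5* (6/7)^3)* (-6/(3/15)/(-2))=145800/3773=38.64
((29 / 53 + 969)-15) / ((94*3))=3.38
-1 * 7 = -7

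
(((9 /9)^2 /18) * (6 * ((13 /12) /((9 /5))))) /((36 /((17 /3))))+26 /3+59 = 2368897 /34992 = 67.70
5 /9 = 0.56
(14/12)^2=49/36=1.36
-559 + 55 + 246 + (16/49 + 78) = -8804/49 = -179.67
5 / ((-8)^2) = 5 / 64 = 0.08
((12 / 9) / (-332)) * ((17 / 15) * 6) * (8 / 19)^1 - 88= -88.01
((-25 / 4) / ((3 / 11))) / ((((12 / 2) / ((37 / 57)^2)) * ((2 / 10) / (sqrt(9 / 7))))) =-1882375 * sqrt(7) / 545832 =-9.12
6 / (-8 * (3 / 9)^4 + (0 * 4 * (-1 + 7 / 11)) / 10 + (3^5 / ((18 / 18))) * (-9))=-0.00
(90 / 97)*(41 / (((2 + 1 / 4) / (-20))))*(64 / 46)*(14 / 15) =-2938880 / 6693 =-439.10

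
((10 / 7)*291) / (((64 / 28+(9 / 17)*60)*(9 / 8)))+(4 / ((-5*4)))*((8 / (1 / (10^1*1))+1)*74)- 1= -18066061 / 15195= -1188.95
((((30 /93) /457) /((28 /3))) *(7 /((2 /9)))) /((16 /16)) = 135 /56668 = 0.00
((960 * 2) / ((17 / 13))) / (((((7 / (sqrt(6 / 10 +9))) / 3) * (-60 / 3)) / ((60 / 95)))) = -179712 * sqrt(15) / 11305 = -61.57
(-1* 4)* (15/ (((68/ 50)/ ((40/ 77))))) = -30000/ 1309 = -22.92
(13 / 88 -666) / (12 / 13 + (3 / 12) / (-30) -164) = 11426025 / 2798543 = 4.08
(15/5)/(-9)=-1/3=-0.33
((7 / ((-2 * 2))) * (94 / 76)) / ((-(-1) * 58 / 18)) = -2961 / 4408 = -0.67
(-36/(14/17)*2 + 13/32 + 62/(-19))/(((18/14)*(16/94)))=-2006665/4864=-412.55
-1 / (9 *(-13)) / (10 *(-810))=-1 / 947700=-0.00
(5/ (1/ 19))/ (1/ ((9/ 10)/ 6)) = 57/ 4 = 14.25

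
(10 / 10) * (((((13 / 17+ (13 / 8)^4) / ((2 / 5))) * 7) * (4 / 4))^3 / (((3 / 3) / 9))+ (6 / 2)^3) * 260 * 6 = 11768693908896472173397785 / 337618789203968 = 34857935296.33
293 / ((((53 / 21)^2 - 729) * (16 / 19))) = -2455047 / 5098880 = -0.48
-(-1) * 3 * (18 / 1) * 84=4536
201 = 201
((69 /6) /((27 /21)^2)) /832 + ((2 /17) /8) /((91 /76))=331105 /16039296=0.02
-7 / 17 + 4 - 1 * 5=-24 / 17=-1.41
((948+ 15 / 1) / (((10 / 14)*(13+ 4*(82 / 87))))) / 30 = 195489 / 72950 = 2.68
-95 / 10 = -9.50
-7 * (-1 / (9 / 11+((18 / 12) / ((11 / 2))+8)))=77 / 100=0.77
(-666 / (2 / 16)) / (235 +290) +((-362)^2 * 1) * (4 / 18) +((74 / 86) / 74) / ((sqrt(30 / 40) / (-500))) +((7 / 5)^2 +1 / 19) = 871199132 / 29925 -500 * sqrt(3) / 129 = 29106.04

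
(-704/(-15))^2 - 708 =336316/225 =1494.74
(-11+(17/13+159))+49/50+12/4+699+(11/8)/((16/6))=17738309/20800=852.80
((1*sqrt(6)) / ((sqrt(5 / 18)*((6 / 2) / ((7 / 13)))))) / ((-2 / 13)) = -7*sqrt(15) / 5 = -5.42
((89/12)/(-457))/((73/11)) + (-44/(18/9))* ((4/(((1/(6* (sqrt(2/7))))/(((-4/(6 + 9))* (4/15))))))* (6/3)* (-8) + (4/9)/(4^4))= -45056* sqrt(14)/525- 390467/9607968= -321.15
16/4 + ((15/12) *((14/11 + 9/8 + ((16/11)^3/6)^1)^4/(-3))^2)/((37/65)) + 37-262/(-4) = 1363.31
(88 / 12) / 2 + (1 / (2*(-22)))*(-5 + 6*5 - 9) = 109 / 33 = 3.30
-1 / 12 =-0.08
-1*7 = -7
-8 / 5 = -1.60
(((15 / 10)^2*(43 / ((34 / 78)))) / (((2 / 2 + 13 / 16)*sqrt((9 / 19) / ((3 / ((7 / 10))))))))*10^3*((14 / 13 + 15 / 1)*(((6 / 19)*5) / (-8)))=-63855000*sqrt(3990) / 3451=-1168789.76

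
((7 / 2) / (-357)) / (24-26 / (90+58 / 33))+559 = 1023671906 / 1831257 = 559.00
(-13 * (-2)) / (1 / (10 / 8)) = 65 / 2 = 32.50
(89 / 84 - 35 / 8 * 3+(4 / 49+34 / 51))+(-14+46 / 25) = -23.48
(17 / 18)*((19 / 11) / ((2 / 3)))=323 / 132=2.45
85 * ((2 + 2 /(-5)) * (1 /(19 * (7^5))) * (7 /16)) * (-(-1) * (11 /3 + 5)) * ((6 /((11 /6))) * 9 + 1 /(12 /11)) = 46631 /950796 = 0.05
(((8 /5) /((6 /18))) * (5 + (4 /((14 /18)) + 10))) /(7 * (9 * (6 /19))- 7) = 64296 /8575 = 7.50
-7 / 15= -0.47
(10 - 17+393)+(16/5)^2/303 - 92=2227306/7575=294.03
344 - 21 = 323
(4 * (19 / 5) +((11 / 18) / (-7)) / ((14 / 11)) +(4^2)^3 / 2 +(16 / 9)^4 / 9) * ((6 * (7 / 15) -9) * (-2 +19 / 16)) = 48139782559817 / 4629441600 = 10398.62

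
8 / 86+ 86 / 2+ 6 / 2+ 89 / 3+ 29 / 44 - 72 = 25081 / 5676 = 4.42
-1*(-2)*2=4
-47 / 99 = -0.47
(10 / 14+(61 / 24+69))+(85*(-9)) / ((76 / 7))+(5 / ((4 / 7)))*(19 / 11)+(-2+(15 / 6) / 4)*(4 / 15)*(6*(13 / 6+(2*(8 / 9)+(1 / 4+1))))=2886883 / 526680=5.48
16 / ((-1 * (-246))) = 8 / 123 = 0.07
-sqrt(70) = -8.37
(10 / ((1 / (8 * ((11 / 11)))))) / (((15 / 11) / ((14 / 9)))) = 2464 / 27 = 91.26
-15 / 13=-1.15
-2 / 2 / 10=-1 / 10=-0.10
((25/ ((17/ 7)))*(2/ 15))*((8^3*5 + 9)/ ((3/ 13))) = 2337790/ 153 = 15279.67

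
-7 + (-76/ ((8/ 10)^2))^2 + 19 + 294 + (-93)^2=368905/ 16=23056.56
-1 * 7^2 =-49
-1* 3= -3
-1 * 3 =-3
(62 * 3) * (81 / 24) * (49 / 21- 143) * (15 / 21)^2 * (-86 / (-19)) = -189852525 / 931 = -203923.23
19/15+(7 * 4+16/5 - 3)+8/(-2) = 382/15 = 25.47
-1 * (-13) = 13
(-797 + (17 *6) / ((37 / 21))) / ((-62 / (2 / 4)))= 27347 / 4588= 5.96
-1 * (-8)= 8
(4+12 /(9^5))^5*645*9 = 650586726438134873288867840 /109418989131512359209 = 5945830.17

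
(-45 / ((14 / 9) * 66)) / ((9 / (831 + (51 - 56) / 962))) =-11991255 / 296296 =-40.47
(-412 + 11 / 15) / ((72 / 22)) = -67859 / 540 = -125.66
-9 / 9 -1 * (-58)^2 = -3365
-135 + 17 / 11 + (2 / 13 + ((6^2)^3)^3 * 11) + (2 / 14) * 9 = 1118276682875796429 / 1001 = 1117159523352443.99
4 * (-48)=-192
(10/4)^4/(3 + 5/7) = 10.52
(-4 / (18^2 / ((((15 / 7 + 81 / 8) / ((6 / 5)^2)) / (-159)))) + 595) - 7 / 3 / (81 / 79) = 5129849437 / 8654688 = 592.72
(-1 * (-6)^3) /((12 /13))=234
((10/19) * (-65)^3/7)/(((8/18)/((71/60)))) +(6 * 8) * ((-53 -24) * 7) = -86022933/1064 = -80848.62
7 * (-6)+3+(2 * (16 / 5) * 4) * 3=189 / 5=37.80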